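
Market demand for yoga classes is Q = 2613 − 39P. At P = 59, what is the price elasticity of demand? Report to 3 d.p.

At P = 59, Q = 312.
dQ/dP = −39.
ε = (dQ/dP)(P/Q) = (-39)(59/312).
|ε| > 1, so demand is elastic at this price.

-7.375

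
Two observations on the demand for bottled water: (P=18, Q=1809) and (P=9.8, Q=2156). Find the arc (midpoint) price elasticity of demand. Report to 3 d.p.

ΔQ = 2156 − 1809 = 347; ΔP = 9.8 − 18 = -8.2.
Midpoints: P̄ = 13.90, Q̄ = 1982.5.
ε = (ΔQ/ΔP)(P̄/Q̄) = (347/-8.2)(13.90/1982.5).

-0.297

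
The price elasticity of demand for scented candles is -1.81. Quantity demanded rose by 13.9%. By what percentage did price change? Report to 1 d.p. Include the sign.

-7.7%

%ΔP ≈ %ΔQ / ε = (13.9%)/(-1.81) = -7.68%.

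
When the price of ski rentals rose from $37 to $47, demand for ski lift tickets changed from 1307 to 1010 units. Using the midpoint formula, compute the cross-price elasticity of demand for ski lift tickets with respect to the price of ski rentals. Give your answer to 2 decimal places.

-1.08

ΔQ_x = 1010 − 1307 = -297; ΔP_y = 47 − 37 = 10.
Midpoints: P̄_y = 42.00, Q̄_x = 1158.5.
ε_xy = (ΔQ_x/ΔP_y)(P̄_y/Q̄_x) = (-297/10)(42.00/1158.5).
ε_xy < 0, so the goods are complements.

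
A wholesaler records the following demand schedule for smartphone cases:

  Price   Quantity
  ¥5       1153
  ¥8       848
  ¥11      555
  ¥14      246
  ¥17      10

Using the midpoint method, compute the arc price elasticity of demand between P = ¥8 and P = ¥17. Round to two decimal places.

At P = 8, Q = 848; at P = 17, Q = 10.
ΔQ = -838, ΔP = 9. Midpoints: P̄ = 12.50, Q̄ = 429.0.
ε = (ΔQ/ΔP)(P̄/Q̄) = (-838/9)(12.50/429.0).

-2.71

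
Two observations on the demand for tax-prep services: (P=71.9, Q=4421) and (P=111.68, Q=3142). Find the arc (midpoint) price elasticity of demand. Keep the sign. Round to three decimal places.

-0.780

ΔQ = 3142 − 4421 = -1279; ΔP = 111.68 − 71.9 = 39.78.
Midpoints: P̄ = 91.79, Q̄ = 3781.5.
ε = (ΔQ/ΔP)(P̄/Q̄) = (-1279/39.78)(91.79/3781.5).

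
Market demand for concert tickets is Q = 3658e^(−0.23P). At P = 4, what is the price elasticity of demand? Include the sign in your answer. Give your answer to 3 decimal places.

At P = 4, Q = 1457.783.
dQ/dP = −0.23·3658e^(−0.23P) = −0.23Q = -335.290.
ε = (dQ/dP)(P/Q) = (-335.290)(4/1457.783).
|ε| < 1, so demand is inelastic at this price.

-0.920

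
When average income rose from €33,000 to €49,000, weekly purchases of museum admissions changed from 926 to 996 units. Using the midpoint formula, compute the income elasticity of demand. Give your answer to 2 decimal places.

0.19

ΔQ = 70, ΔI = 16000. Midpoints: Ī = 41,000, Q̄ = 961.0.
ε_I = (ΔQ/ΔI)(Ī/Q̄) = (70/16000)(41000/961.0).
ε_I > 0, so the good is normal.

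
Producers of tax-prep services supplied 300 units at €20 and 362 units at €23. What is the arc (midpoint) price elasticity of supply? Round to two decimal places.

ΔQ = 362 − 300 = 62; ΔP = 23 − 20 = 3.
Midpoints: P̄ = 21.50, Q̄ = 331.0.
ε_s = (ΔQ/ΔP)(P̄/Q̄) = (62/3)(21.50/331.0).

1.34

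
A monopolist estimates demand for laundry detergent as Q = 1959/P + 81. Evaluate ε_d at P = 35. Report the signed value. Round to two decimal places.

-0.41

At P = 35, Q = 136.971.
dQ/dP = −1959/P² = -1.599.
ε = (dQ/dP)(P/Q) = (-1.599)(35/136.971).
|ε| < 1, so demand is inelastic at this price.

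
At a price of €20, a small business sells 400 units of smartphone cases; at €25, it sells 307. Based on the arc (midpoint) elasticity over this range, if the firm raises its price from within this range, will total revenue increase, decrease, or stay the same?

decrease

Arc ε = (-93/5)(22.50/353.5) ≈ -1.184.
|ε| = 1.18 > 1, so demand is elastic. A price rise therefore reduces total revenue.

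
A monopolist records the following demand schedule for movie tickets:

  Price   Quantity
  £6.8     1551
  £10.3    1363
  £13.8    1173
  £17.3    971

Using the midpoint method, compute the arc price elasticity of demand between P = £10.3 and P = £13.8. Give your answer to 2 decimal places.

At P = 10.3, Q = 1363; at P = 13.8, Q = 1173.
ΔQ = -190, ΔP = 3.5. Midpoints: P̄ = 12.05, Q̄ = 1268.0.
ε = (ΔQ/ΔP)(P̄/Q̄) = (-190/3.5)(12.05/1268.0).

-0.52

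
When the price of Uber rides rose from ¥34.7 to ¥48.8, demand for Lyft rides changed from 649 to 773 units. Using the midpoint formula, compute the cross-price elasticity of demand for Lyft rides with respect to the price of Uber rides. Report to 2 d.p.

0.52

ΔQ_x = 773 − 649 = 124; ΔP_y = 48.8 − 34.7 = 14.1.
Midpoints: P̄_y = 41.75, Q̄_x = 711.0.
ε_xy = (ΔQ_x/ΔP_y)(P̄_y/Q̄_x) = (124/14.1)(41.75/711.0).
ε_xy > 0, so the goods are substitutes.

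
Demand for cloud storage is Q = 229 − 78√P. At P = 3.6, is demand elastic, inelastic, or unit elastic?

inelastic

Q = 81.005, dQ/dP = -20.555.
ε = (dQ/dP)(P/Q) ≈ -0.913.
|ε| = 0.91 < 1.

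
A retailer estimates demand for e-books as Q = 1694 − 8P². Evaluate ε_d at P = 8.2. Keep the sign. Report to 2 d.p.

-0.93

At P = 8.2, Q = 1156.080.
dQ/dP = −16P = -131.200.
ε = (dQ/dP)(P/Q) = (-131.200)(8.2/1156.080).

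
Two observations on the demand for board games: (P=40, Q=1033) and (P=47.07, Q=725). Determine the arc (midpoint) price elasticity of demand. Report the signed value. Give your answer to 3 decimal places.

ΔQ = 725 − 1033 = -308; ΔP = 47.07 − 40 = 7.07.
Midpoints: P̄ = 43.53, Q̄ = 879.0.
ε = (ΔQ/ΔP)(P̄/Q̄) = (-308/7.07)(43.53/879.0).

-2.158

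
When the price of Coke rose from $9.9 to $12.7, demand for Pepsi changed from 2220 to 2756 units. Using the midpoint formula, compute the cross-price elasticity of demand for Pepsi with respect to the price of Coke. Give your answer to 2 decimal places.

0.87

ΔQ_x = 2756 − 2220 = 536; ΔP_y = 12.7 − 9.9 = 2.8.
Midpoints: P̄_y = 11.30, Q̄_x = 2488.0.
ε_xy = (ΔQ_x/ΔP_y)(P̄_y/Q̄_x) = (536/2.8)(11.30/2488.0).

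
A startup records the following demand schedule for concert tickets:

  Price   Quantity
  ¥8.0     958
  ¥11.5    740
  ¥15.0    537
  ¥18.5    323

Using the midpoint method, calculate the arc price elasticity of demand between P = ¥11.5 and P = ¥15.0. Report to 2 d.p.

-1.20

At P = 11.5, Q = 740; at P = 15.0, Q = 537.
ΔQ = -203, ΔP = 3.5. Midpoints: P̄ = 13.25, Q̄ = 638.5.
ε = (ΔQ/ΔP)(P̄/Q̄) = (-203/3.5)(13.25/638.5).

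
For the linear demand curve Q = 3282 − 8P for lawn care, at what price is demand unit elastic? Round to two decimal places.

For linear demand Q = a − bP, ε = −bP/(a − bP). |ε| = 1 when bP = a − bP, i.e. P = a/(2b).
P = 3282/(2·8) = 3282/16 = 205.1250.

205.13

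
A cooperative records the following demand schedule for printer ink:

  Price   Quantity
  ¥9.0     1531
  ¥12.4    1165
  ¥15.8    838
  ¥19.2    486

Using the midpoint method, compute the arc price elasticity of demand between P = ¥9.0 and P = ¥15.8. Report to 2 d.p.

-1.07

At P = 9.0, Q = 1531; at P = 15.8, Q = 838.
ΔQ = -693, ΔP = 6.8. Midpoints: P̄ = 12.40, Q̄ = 1184.5.
ε = (ΔQ/ΔP)(P̄/Q̄) = (-693/6.8)(12.40/1184.5).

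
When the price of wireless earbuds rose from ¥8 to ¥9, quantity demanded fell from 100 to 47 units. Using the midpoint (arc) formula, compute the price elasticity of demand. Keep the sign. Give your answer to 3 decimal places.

ΔQ = 47 − 100 = -53; ΔP = 9 − 8 = 1.
Midpoints: P̄ = 8.50, Q̄ = 73.5.
ε = (ΔQ/ΔP)(P̄/Q̄) = (-53/1)(8.50/73.5).

-6.129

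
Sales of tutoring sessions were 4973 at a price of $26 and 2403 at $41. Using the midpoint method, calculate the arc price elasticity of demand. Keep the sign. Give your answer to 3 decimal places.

ΔQ = 2403 − 4973 = -2570; ΔP = 41 − 26 = 15.
Midpoints: P̄ = 33.50, Q̄ = 3688.0.
ε = (ΔQ/ΔP)(P̄/Q̄) = (-2570/15)(33.50/3688.0).

-1.556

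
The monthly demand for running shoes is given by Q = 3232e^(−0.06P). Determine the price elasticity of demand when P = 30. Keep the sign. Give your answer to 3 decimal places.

-1.800

At P = 30, Q = 534.246.
dQ/dP = −0.06·3232e^(−0.06P) = −0.06Q = -32.055.
ε = (dQ/dP)(P/Q) = (-32.055)(30/534.246).
|ε| > 1, so demand is elastic at this price.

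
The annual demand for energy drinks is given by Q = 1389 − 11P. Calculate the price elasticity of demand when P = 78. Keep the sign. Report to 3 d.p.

At P = 78, Q = 531.
dQ/dP = −11.
ε = (dQ/dP)(P/Q) = (-11)(78/531).
|ε| > 1, so demand is elastic at this price.

-1.616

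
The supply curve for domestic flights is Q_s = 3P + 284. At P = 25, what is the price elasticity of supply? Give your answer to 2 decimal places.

At P = 25, Q_s = 359.
dQ_s/dP = 3.
ε_s = (dQ_s/dP)(P/Q_s) = (3)(25/359).

0.21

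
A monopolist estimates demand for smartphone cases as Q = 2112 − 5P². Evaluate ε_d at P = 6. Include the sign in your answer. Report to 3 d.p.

-0.186

At P = 6, Q = 1932.
dQ/dP = −10P = -60.
ε = (dQ/dP)(P/Q) = (-60)(6/1932).
|ε| < 1, so demand is inelastic at this price.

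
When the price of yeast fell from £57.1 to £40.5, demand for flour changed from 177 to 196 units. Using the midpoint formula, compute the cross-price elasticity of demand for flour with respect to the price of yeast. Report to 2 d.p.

-0.30

ΔQ_x = 196 − 177 = 19; ΔP_y = 40.5 − 57.1 = -16.6.
Midpoints: P̄_y = 48.80, Q̄_x = 186.5.
ε_xy = (ΔQ_x/ΔP_y)(P̄_y/Q̄_x) = (19/-16.6)(48.80/186.5).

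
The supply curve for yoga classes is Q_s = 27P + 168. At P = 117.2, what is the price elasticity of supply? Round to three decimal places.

At P = 117.2, Q_s = 3332.40.
dQ_s/dP = 27.
ε_s = (dQ_s/dP)(P/Q_s) = (27)(117.2/3332.40).

0.950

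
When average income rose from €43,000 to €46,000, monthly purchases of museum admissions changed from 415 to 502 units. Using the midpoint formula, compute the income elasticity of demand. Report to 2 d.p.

2.81

ΔQ = 87, ΔI = 3000. Midpoints: Ī = 44,500, Q̄ = 458.5.
ε_I = (ΔQ/ΔI)(Ī/Q̄) = (87/3000)(44500/458.5).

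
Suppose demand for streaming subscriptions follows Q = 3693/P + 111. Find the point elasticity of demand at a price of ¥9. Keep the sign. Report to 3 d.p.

-0.787

At P = 9, Q = 521.333.
dQ/dP = −3693/P² = -45.593.
ε = (dQ/dP)(P/Q) = (-45.593)(9/521.333).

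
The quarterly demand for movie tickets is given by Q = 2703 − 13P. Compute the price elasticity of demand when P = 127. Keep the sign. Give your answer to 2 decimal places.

-1.57

At P = 127, Q = 1052.
dQ/dP = −13.
ε = (dQ/dP)(P/Q) = (-13)(127/1052).
|ε| > 1, so demand is elastic at this price.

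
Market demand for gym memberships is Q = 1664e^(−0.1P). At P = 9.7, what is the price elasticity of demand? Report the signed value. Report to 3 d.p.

-0.970

At P = 9.7, Q = 630.794.
dQ/dP = −0.1·1664e^(−0.1P) = −0.1Q = -63.079.
ε = (dQ/dP)(P/Q) = (-63.079)(9.7/630.794).
|ε| < 1, so demand is inelastic at this price.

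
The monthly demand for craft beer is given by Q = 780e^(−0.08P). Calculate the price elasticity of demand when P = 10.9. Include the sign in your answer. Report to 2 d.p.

At P = 10.9, Q = 326.129.
dQ/dP = −0.08·780e^(−0.08P) = −0.08Q = -26.090.
ε = (dQ/dP)(P/Q) = (-26.090)(10.9/326.129).

-0.87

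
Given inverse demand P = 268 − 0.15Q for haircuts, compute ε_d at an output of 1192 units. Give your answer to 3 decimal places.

-0.499

At Q = 1192, P = 268 − 0.15(1192) = 89.20.
dP/dQ = −0.15, so dQ/dP = 1/(−0.15) = -6.667.
ε = (dQ/dP)(P/Q) = (-6.667)(89.20/1192).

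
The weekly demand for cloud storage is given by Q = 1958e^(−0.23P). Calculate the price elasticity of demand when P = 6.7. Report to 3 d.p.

At P = 6.7, Q = 419.339.
dQ/dP = −0.23·1958e^(−0.23P) = −0.23Q = -96.448.
ε = (dQ/dP)(P/Q) = (-96.448)(6.7/419.339).

-1.541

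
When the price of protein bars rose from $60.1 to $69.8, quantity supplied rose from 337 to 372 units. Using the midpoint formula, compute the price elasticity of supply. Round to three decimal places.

0.661

ΔQ = 372 − 337 = 35; ΔP = 69.8 − 60.1 = 9.7.
Midpoints: P̄ = 64.95, Q̄ = 354.5.
ε_s = (ΔQ/ΔP)(P̄/Q̄) = (35/9.7)(64.95/354.5).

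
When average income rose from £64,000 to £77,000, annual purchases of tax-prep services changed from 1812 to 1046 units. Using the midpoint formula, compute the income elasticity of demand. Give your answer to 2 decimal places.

-2.91

ΔQ = -766, ΔI = 13000. Midpoints: Ī = 70,500, Q̄ = 1429.0.
ε_I = (ΔQ/ΔI)(Ī/Q̄) = (-766/13000)(70500/1429.0).
ε_I < 0, so the good is inferior.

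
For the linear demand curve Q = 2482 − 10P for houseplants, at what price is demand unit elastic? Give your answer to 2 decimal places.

For linear demand Q = a − bP, ε = −bP/(a − bP). |ε| = 1 when bP = a − bP, i.e. P = a/(2b).
P = 2482/(2·10) = 2482/20 = 124.1000.

124.10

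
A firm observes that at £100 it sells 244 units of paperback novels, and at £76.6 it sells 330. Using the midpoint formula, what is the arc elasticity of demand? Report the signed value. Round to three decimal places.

-1.131

ΔQ = 330 − 244 = 86; ΔP = 76.6 − 100 = -23.4.
Midpoints: P̄ = 88.30, Q̄ = 287.0.
ε = (ΔQ/ΔP)(P̄/Q̄) = (86/-23.4)(88.30/287.0).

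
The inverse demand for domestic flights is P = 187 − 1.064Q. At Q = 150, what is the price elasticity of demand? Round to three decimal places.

At Q = 150, P = 187 − 1.064(150) = 27.40.
dP/dQ = −1.064, so dQ/dP = 1/(−1.064) = -0.940.
ε = (dQ/dP)(P/Q) = (-0.940)(27.40/150).

-0.172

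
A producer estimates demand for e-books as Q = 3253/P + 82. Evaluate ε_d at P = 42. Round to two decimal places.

-0.49

At P = 42, Q = 159.452.
dQ/dP = −3253/P² = -1.844.
ε = (dQ/dP)(P/Q) = (-1.844)(42/159.452).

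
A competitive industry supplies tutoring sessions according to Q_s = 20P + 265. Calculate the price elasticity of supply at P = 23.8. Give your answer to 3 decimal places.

0.642

At P = 23.8, Q_s = 741.
dQ_s/dP = 20.
ε_s = (dQ_s/dP)(P/Q_s) = (20)(23.8/741).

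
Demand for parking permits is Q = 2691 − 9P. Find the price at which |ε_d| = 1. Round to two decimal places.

For linear demand Q = a − bP, ε = −bP/(a − bP). |ε| = 1 when bP = a − bP, i.e. P = a/(2b).
P = 2691/(2·9) = 2691/18 = 149.5000.

149.50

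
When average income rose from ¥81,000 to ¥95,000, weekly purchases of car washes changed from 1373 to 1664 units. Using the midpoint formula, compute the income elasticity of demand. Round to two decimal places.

ΔQ = 291, ΔI = 14000. Midpoints: Ī = 88,000, Q̄ = 1518.5.
ε_I = (ΔQ/ΔI)(Ī/Q̄) = (291/14000)(88000/1518.5).
ε_I > 0, so the good is normal.

1.20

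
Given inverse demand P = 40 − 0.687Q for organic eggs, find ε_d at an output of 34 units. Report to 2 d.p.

-0.71

At Q = 34, P = 40 − 0.687(34) = 16.64.
dP/dQ = −0.687, so dQ/dP = 1/(−0.687) = -1.456.
ε = (dQ/dP)(P/Q) = (-1.456)(16.64/34).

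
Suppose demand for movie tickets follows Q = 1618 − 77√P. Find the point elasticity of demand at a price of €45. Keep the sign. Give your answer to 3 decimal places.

-0.234

At P = 45, Q = 1101.468.
dQ/dP = −77/(2√P) = -5.739.
ε = (dQ/dP)(P/Q) = (-5.739)(45/1101.468).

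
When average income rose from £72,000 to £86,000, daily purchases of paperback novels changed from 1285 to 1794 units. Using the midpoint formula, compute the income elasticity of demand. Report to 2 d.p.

ΔQ = 509, ΔI = 14000. Midpoints: Ī = 79,000, Q̄ = 1539.5.
ε_I = (ΔQ/ΔI)(Ī/Q̄) = (509/14000)(79000/1539.5).
ε_I > 0, so the good is normal.

1.87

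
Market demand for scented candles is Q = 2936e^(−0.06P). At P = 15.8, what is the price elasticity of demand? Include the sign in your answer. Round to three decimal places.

At P = 15.8, Q = 1137.745.
dQ/dP = −0.06·2936e^(−0.06P) = −0.06Q = -68.265.
ε = (dQ/dP)(P/Q) = (-68.265)(15.8/1137.745).

-0.948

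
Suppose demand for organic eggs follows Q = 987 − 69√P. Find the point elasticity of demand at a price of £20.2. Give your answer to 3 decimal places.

-0.229

At P = 20.2, Q = 676.884.
dQ/dP = −69/(2√P) = -7.676.
ε = (dQ/dP)(P/Q) = (-7.676)(20.2/676.884).
|ε| < 1, so demand is inelastic at this price.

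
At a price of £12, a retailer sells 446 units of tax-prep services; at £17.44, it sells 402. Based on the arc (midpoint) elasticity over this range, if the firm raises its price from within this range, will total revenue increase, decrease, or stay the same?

increase

Arc ε = (-44/5.44)(14.72/424.0) ≈ -0.281.
|ε| = 0.28 < 1, so demand is inelastic. A price rise therefore raises total revenue.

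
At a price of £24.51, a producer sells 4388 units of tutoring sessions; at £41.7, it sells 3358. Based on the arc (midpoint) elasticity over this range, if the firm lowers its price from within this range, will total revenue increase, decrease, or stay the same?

decrease

Arc ε = (-1030/17.19)(33.11/3873.0) ≈ -0.512.
|ε| = 0.51 < 1, so demand is inelastic. A price cut therefore reduces total revenue.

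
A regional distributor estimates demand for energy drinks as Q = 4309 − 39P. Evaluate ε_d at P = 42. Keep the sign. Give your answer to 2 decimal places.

-0.61

At P = 42, Q = 2671.
dQ/dP = −39.
ε = (dQ/dP)(P/Q) = (-39)(42/2671).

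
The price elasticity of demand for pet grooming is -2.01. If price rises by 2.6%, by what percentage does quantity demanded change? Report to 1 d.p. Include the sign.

%ΔQ ≈ ε × %ΔP = (-2.01)(2.6%) = -5.23%.

-5.2%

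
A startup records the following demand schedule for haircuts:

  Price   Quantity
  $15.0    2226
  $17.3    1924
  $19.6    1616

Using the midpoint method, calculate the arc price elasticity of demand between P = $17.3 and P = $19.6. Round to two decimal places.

-1.40

At P = 17.3, Q = 1924; at P = 19.6, Q = 1616.
ΔQ = -308, ΔP = 2.3. Midpoints: P̄ = 18.45, Q̄ = 1770.0.
ε = (ΔQ/ΔP)(P̄/Q̄) = (-308/2.3)(18.45/1770.0).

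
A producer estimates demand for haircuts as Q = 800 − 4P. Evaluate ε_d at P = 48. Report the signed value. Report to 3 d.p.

At P = 48, Q = 608.
dQ/dP = −4.
ε = (dQ/dP)(P/Q) = (-4)(48/608).
|ε| < 1, so demand is inelastic at this price.

-0.316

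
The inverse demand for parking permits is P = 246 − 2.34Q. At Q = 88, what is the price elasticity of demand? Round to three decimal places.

-0.195

At Q = 88, P = 246 − 2.34(88) = 40.08.
dP/dQ = −2.34, so dQ/dP = 1/(−2.34) = -0.427.
ε = (dQ/dP)(P/Q) = (-0.427)(40.08/88).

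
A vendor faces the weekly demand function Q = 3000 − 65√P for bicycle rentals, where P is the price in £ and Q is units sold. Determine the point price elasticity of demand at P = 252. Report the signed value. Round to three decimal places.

At P = 252, Q = 1968.157.
dQ/dP = −65/(2√P) = -2.047.
ε = (dQ/dP)(P/Q) = (-2.047)(252/1968.157).

-0.262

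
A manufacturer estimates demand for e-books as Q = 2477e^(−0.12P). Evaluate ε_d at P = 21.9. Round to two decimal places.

At P = 21.9, Q = 178.896.
dQ/dP = −0.12·2477e^(−0.12P) = −0.12Q = -21.467.
ε = (dQ/dP)(P/Q) = (-21.467)(21.9/178.896).
|ε| > 1, so demand is elastic at this price.

-2.63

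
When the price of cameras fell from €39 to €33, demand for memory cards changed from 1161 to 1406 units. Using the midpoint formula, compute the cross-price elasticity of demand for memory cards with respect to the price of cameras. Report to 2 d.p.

-1.15

ΔQ_x = 1406 − 1161 = 245; ΔP_y = 33 − 39 = -6.
Midpoints: P̄_y = 36.00, Q̄_x = 1283.5.
ε_xy = (ΔQ_x/ΔP_y)(P̄_y/Q̄_x) = (245/-6)(36.00/1283.5).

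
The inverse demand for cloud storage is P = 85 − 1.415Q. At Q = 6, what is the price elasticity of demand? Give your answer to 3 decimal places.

At Q = 6, P = 85 − 1.415(6) = 76.51.
dP/dQ = −1.415, so dQ/dP = 1/(−1.415) = -0.707.
ε = (dQ/dP)(P/Q) = (-0.707)(76.51/6).

-9.012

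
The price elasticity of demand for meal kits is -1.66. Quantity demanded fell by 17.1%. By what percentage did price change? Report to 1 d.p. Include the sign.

%ΔP ≈ %ΔQ / ε = (-17.1%)/(-1.66) = 10.30%.

10.3%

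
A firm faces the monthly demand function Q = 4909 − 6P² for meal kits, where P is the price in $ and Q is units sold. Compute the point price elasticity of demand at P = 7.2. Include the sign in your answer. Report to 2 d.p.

At P = 7.2, Q = 4597.960.
dQ/dP = −12P = -86.400.
ε = (dQ/dP)(P/Q) = (-86.400)(7.2/4597.960).

-0.14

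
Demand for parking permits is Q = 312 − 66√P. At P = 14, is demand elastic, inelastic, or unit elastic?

Q = 65.051, dQ/dP = -8.820.
ε = (dQ/dP)(P/Q) ≈ -1.898.
|ε| = 1.90 > 1.

elastic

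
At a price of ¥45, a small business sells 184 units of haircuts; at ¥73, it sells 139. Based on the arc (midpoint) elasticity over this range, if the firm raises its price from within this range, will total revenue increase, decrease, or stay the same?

Arc ε = (-45/28)(59.00/161.5) ≈ -0.587.
|ε| = 0.59 < 1, so demand is inelastic. A price rise therefore raises total revenue.

increase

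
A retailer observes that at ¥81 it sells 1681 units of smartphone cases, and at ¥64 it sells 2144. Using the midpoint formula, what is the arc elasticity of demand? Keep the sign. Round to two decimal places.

ΔQ = 2144 − 1681 = 463; ΔP = 64 − 81 = -17.
Midpoints: P̄ = 72.50, Q̄ = 1912.5.
ε = (ΔQ/ΔP)(P̄/Q̄) = (463/-17)(72.50/1912.5).

-1.03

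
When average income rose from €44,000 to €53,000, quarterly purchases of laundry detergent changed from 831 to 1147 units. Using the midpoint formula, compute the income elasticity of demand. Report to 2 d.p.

1.72

ΔQ = 316, ΔI = 9000. Midpoints: Ī = 48,500, Q̄ = 989.0.
ε_I = (ΔQ/ΔI)(Ī/Q̄) = (316/9000)(48500/989.0).
ε_I > 0, so the good is normal.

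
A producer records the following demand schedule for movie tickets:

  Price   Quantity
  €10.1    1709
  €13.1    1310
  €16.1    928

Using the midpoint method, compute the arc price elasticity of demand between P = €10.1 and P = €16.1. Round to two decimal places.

-1.29

At P = 10.1, Q = 1709; at P = 16.1, Q = 928.
ΔQ = -781, ΔP = 6.0. Midpoints: P̄ = 13.10, Q̄ = 1318.5.
ε = (ΔQ/ΔP)(P̄/Q̄) = (-781/6.0)(13.10/1318.5).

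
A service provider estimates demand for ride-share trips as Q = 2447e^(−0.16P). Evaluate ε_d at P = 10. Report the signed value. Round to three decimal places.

-1.600

At P = 10, Q = 494.041.
dQ/dP = −0.16·2447e^(−0.16P) = −0.16Q = -79.047.
ε = (dQ/dP)(P/Q) = (-79.047)(10/494.041).
|ε| > 1, so demand is elastic at this price.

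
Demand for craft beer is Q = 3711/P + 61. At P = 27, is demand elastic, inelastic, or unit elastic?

Q = 198.444, dQ/dP = -5.091.
ε = (dQ/dP)(P/Q) ≈ -0.693.
|ε| = 0.69 < 1.

inelastic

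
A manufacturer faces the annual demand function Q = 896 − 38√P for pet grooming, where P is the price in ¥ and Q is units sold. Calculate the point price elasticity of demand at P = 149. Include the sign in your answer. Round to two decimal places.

At P = 149, Q = 432.151.
dQ/dP = −38/(2√P) = -1.557.
ε = (dQ/dP)(P/Q) = (-1.557)(149/432.151).

-0.54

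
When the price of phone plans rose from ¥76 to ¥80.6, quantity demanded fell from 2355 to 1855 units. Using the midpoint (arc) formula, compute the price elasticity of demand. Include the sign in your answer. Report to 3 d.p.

ΔQ = 1855 − 2355 = -500; ΔP = 80.6 − 76 = 4.6.
Midpoints: P̄ = 78.30, Q̄ = 2105.0.
ε = (ΔQ/ΔP)(P̄/Q̄) = (-500/4.6)(78.30/2105.0).

-4.043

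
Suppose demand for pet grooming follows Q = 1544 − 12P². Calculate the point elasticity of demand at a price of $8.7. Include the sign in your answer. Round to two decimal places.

At P = 8.7, Q = 635.720.
dQ/dP = −24P = -208.800.
ε = (dQ/dP)(P/Q) = (-208.800)(8.7/635.720).

-2.86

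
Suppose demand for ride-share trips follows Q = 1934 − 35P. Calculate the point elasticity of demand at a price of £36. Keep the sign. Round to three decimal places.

At P = 36, Q = 674.
dQ/dP = −35.
ε = (dQ/dP)(P/Q) = (-35)(36/674).
|ε| > 1, so demand is elastic at this price.

-1.869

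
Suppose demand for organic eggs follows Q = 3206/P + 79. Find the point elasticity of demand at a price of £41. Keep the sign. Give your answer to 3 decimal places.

At P = 41, Q = 157.195.
dQ/dP = −3206/P² = -1.907.
ε = (dQ/dP)(P/Q) = (-1.907)(41/157.195).

-0.497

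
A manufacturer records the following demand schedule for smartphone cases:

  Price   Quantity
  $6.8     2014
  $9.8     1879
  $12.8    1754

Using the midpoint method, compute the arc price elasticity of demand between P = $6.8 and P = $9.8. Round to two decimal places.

-0.19

At P = 6.8, Q = 2014; at P = 9.8, Q = 1879.
ΔQ = -135, ΔP = 3.0. Midpoints: P̄ = 8.30, Q̄ = 1946.5.
ε = (ΔQ/ΔP)(P̄/Q̄) = (-135/3.0)(8.30/1946.5).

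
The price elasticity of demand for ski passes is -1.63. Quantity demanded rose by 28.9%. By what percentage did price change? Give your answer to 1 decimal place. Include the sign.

%ΔP ≈ %ΔQ / ε = (28.9%)/(-1.63) = -17.73%.

-17.7%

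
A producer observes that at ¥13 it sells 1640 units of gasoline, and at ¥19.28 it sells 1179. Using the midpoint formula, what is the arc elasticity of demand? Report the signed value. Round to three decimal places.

ΔQ = 1179 − 1640 = -461; ΔP = 19.28 − 13 = 6.28.
Midpoints: P̄ = 16.14, Q̄ = 1409.5.
ε = (ΔQ/ΔP)(P̄/Q̄) = (-461/6.28)(16.14/1409.5).

-0.841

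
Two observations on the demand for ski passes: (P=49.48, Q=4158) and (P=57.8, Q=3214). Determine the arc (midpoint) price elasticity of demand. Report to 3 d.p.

-1.651

ΔQ = 3214 − 4158 = -944; ΔP = 57.8 − 49.48 = 8.32.
Midpoints: P̄ = 53.64, Q̄ = 3686.0.
ε = (ΔQ/ΔP)(P̄/Q̄) = (-944/8.32)(53.64/3686.0).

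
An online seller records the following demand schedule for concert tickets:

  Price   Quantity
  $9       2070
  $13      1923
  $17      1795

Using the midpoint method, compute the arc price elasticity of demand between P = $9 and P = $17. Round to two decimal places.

-0.23

At P = 9, Q = 2070; at P = 17, Q = 1795.
ΔQ = -275, ΔP = 8. Midpoints: P̄ = 13.00, Q̄ = 1932.5.
ε = (ΔQ/ΔP)(P̄/Q̄) = (-275/8)(13.00/1932.5).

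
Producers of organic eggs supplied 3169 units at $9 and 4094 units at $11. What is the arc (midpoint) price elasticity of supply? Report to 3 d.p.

ΔQ = 4094 − 3169 = 925; ΔP = 11 − 9 = 2.
Midpoints: P̄ = 10.00, Q̄ = 3631.5.
ε_s = (ΔQ/ΔP)(P̄/Q̄) = (925/2)(10.00/3631.5).

1.274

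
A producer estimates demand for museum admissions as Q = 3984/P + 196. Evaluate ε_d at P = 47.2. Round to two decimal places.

-0.30

At P = 47.2, Q = 280.407.
dQ/dP = −3984/P² = -1.788.
ε = (dQ/dP)(P/Q) = (-1.788)(47.2/280.407).
|ε| < 1, so demand is inelastic at this price.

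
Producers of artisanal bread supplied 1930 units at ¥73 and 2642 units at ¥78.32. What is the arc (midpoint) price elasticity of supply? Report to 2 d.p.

4.43

ΔQ = 2642 − 1930 = 712; ΔP = 78.32 − 73 = 5.32.
Midpoints: P̄ = 75.66, Q̄ = 2286.0.
ε_s = (ΔQ/ΔP)(P̄/Q̄) = (712/5.32)(75.66/2286.0).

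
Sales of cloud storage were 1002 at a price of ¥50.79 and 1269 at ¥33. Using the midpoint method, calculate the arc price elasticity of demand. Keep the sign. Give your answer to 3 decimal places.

-0.554

ΔQ = 1269 − 1002 = 267; ΔP = 33 − 50.79 = -17.79.
Midpoints: P̄ = 41.89, Q̄ = 1135.5.
ε = (ΔQ/ΔP)(P̄/Q̄) = (267/-17.79)(41.89/1135.5).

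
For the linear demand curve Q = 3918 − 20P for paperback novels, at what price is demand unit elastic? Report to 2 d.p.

97.95

For linear demand Q = a − bP, ε = −bP/(a − bP). |ε| = 1 when bP = a − bP, i.e. P = a/(2b).
P = 3918/(2·20) = 3918/40 = 97.9500.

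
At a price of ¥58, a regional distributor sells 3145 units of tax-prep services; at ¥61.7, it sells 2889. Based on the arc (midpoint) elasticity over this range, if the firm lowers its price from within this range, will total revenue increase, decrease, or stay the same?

Arc ε = (-256/3.7)(59.85/3017.0) ≈ -1.373.
|ε| = 1.37 > 1, so demand is elastic. A price cut therefore raises total revenue.

increase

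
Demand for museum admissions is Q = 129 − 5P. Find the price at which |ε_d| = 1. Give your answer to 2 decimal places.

12.90

For linear demand Q = a − bP, ε = −bP/(a − bP). |ε| = 1 when bP = a − bP, i.e. P = a/(2b).
P = 129/(2·5) = 129/10 = 12.9000.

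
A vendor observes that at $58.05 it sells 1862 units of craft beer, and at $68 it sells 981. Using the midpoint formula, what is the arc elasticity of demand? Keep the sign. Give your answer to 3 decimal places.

ΔQ = 981 − 1862 = -881; ΔP = 68 − 58.05 = 9.95.
Midpoints: P̄ = 63.02, Q̄ = 1421.5.
ε = (ΔQ/ΔP)(P̄/Q̄) = (-881/9.95)(63.02/1421.5).

-3.926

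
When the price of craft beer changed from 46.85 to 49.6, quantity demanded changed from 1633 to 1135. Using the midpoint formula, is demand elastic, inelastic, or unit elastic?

Arc ε ≈ -6.310.
|ε| = 6.31 > 1.

elastic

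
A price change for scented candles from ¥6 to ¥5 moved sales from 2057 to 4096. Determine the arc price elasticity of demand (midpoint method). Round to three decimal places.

ΔQ = 4096 − 2057 = 2039; ΔP = 5 − 6 = -1.
Midpoints: P̄ = 5.50, Q̄ = 3076.5.
ε = (ΔQ/ΔP)(P̄/Q̄) = (2039/-1)(5.50/3076.5).

-3.645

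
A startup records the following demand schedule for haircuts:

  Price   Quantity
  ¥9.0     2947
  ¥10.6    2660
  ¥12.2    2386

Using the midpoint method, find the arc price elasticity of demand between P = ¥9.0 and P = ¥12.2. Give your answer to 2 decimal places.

-0.70

At P = 9.0, Q = 2947; at P = 12.2, Q = 2386.
ΔQ = -561, ΔP = 3.2. Midpoints: P̄ = 10.60, Q̄ = 2666.5.
ε = (ΔQ/ΔP)(P̄/Q̄) = (-561/3.2)(10.60/2666.5).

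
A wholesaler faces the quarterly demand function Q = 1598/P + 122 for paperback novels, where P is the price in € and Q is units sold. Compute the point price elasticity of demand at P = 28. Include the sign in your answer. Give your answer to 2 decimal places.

-0.32

At P = 28, Q = 179.071.
dQ/dP = −1598/P² = -2.038.
ε = (dQ/dP)(P/Q) = (-2.038)(28/179.071).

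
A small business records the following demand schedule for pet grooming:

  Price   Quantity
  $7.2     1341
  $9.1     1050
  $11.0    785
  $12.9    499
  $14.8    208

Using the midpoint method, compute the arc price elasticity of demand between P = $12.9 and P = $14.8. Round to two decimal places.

At P = 12.9, Q = 499; at P = 14.8, Q = 208.
ΔQ = -291, ΔP = 1.9. Midpoints: P̄ = 13.85, Q̄ = 353.5.
ε = (ΔQ/ΔP)(P̄/Q̄) = (-291/1.9)(13.85/353.5).

-6.00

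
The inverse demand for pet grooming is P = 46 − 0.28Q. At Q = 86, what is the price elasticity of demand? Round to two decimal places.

At Q = 86, P = 46 − 0.28(86) = 21.92.
dP/dQ = −0.28, so dQ/dP = 1/(−0.28) = -3.571.
ε = (dQ/dP)(P/Q) = (-3.571)(21.92/86).

-0.91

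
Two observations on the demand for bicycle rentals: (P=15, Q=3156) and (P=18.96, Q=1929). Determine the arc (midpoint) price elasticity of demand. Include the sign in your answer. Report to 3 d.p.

-2.069

ΔQ = 1929 − 3156 = -1227; ΔP = 18.96 − 15 = 3.96.
Midpoints: P̄ = 16.98, Q̄ = 2542.5.
ε = (ΔQ/ΔP)(P̄/Q̄) = (-1227/3.96)(16.98/2542.5).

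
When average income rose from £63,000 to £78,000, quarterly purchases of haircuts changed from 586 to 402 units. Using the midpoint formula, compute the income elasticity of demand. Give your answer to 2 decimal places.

-1.75

ΔQ = -184, ΔI = 15000. Midpoints: Ī = 70,500, Q̄ = 494.0.
ε_I = (ΔQ/ΔI)(Ī/Q̄) = (-184/15000)(70500/494.0).
ε_I < 0, so the good is inferior.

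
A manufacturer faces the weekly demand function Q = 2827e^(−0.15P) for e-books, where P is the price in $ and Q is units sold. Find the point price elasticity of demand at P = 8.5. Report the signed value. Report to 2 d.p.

At P = 8.5, Q = 789.951.
dQ/dP = −0.15·2827e^(−0.15P) = −0.15Q = -118.493.
ε = (dQ/dP)(P/Q) = (-118.493)(8.5/789.951).
|ε| > 1, so demand is elastic at this price.

-1.28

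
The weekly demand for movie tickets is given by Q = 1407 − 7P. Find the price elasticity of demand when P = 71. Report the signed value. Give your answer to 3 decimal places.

At P = 71, Q = 910.
dQ/dP = −7.
ε = (dQ/dP)(P/Q) = (-7)(71/910).
|ε| < 1, so demand is inelastic at this price.

-0.546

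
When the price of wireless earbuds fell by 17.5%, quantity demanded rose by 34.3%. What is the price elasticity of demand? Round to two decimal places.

-1.96

ε = %ΔQ / %ΔP = (34.3)/(-17.5) = -1.960.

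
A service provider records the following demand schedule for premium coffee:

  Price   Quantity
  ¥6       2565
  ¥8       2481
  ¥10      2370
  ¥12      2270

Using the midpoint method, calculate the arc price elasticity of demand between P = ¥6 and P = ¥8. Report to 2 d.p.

-0.12

At P = 6, Q = 2565; at P = 8, Q = 2481.
ΔQ = -84, ΔP = 2. Midpoints: P̄ = 7.00, Q̄ = 2523.0.
ε = (ΔQ/ΔP)(P̄/Q̄) = (-84/2)(7.00/2523.0).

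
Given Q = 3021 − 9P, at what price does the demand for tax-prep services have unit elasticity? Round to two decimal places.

For linear demand Q = a − bP, ε = −bP/(a − bP). |ε| = 1 when bP = a − bP, i.e. P = a/(2b).
P = 3021/(2·9) = 3021/18 = 167.8333.

167.83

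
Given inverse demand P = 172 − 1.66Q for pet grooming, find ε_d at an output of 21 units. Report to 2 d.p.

-3.93

At Q = 21, P = 172 − 1.66(21) = 137.14.
dP/dQ = −1.66, so dQ/dP = 1/(−1.66) = -0.602.
ε = (dQ/dP)(P/Q) = (-0.602)(137.14/21).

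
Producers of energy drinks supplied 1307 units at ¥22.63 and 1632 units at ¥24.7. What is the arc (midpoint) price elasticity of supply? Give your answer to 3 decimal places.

2.528

ΔQ = 1632 − 1307 = 325; ΔP = 24.7 − 22.63 = 2.07.
Midpoints: P̄ = 23.66, Q̄ = 1469.5.
ε_s = (ΔQ/ΔP)(P̄/Q̄) = (325/2.07)(23.66/1469.5).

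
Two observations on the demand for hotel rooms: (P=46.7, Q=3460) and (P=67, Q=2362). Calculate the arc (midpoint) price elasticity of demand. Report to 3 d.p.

ΔQ = 2362 − 3460 = -1098; ΔP = 67 − 46.7 = 20.3.
Midpoints: P̄ = 56.85, Q̄ = 2911.0.
ε = (ΔQ/ΔP)(P̄/Q̄) = (-1098/20.3)(56.85/2911.0).

-1.056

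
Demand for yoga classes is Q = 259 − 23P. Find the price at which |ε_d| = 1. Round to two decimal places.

For linear demand Q = a − bP, ε = −bP/(a − bP). |ε| = 1 when bP = a − bP, i.e. P = a/(2b).
P = 259/(2·23) = 259/46 = 5.6304.

5.63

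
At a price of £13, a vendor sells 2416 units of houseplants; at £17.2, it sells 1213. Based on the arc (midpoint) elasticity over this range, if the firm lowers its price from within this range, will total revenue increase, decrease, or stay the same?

increase

Arc ε = (-1203/4.2)(15.10/1814.5) ≈ -2.384.
|ε| = 2.38 > 1, so demand is elastic. A price cut therefore raises total revenue.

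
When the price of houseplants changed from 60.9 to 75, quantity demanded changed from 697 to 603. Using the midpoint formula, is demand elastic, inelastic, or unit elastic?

Arc ε ≈ -0.697.
|ε| = 0.70 < 1.

inelastic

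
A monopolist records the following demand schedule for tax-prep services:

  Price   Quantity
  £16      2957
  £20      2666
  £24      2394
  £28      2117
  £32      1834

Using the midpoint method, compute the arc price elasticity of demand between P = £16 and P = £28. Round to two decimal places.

-0.61

At P = 16, Q = 2957; at P = 28, Q = 2117.
ΔQ = -840, ΔP = 12. Midpoints: P̄ = 22.00, Q̄ = 2537.0.
ε = (ΔQ/ΔP)(P̄/Q̄) = (-840/12)(22.00/2537.0).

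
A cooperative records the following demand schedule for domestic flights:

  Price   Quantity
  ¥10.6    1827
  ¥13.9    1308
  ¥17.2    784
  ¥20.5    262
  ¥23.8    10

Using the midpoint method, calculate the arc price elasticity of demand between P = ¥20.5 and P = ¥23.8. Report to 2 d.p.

-12.44

At P = 20.5, Q = 262; at P = 23.8, Q = 10.
ΔQ = -252, ΔP = 3.3. Midpoints: P̄ = 22.15, Q̄ = 136.0.
ε = (ΔQ/ΔP)(P̄/Q̄) = (-252/3.3)(22.15/136.0).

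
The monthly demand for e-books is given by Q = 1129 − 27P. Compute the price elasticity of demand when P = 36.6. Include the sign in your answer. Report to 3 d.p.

At P = 36.6, Q = 140.800.
dQ/dP = −27.
ε = (dQ/dP)(P/Q) = (-27)(36.6/140.800).

-7.018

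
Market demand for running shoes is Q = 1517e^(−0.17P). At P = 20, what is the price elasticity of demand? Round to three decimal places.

-3.400

At P = 20, Q = 50.627.
dQ/dP = −0.17·1517e^(−0.17P) = −0.17Q = -8.607.
ε = (dQ/dP)(P/Q) = (-8.607)(20/50.627).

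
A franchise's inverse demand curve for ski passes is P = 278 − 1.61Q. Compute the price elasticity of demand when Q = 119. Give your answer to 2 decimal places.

At Q = 119, P = 278 − 1.61(119) = 86.41.
dP/dQ = −1.61, so dQ/dP = 1/(−1.61) = -0.621.
ε = (dQ/dP)(P/Q) = (-0.621)(86.41/119).

-0.45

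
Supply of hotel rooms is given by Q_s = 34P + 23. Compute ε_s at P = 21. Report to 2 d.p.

At P = 21, Q_s = 737.
dQ_s/dP = 34.
ε_s = (dQ_s/dP)(P/Q_s) = (34)(21/737).

0.97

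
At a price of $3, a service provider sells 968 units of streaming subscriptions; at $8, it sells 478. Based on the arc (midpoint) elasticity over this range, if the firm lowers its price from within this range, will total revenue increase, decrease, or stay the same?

Arc ε = (-490/5)(5.50/723.0) ≈ -0.746.
|ε| = 0.75 < 1, so demand is inelastic. A price cut therefore reduces total revenue.

decrease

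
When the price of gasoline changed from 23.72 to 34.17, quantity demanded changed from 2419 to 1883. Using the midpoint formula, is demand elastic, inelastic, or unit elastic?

inelastic

Arc ε ≈ -0.690.
|ε| = 0.69 < 1.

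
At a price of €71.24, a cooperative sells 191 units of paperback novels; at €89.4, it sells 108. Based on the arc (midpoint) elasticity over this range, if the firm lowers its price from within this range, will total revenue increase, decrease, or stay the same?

Arc ε = (-83/18.16)(80.32/149.5) ≈ -2.456.
|ε| = 2.46 > 1, so demand is elastic. A price cut therefore raises total revenue.

increase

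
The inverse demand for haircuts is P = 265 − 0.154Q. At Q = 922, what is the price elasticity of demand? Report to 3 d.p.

At Q = 922, P = 265 − 0.154(922) = 123.01.
dP/dQ = −0.154, so dQ/dP = 1/(−0.154) = -6.494.
ε = (dQ/dP)(P/Q) = (-6.494)(123.01/922).

-0.866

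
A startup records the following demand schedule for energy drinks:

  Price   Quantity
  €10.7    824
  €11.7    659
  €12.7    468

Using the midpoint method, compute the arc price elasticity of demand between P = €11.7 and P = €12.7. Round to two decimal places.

At P = 11.7, Q = 659; at P = 12.7, Q = 468.
ΔQ = -191, ΔP = 1.0. Midpoints: P̄ = 12.20, Q̄ = 563.5.
ε = (ΔQ/ΔP)(P̄/Q̄) = (-191/1.0)(12.20/563.5).

-4.14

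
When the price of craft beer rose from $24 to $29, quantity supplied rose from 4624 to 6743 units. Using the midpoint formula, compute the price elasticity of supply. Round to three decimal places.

ΔQ = 6743 − 4624 = 2119; ΔP = 29 − 24 = 5.
Midpoints: P̄ = 26.50, Q̄ = 5683.5.
ε_s = (ΔQ/ΔP)(P̄/Q̄) = (2119/5)(26.50/5683.5).

1.976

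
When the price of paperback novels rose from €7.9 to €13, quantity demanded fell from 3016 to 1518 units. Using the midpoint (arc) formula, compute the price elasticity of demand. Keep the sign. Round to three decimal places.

-1.354

ΔQ = 1518 − 3016 = -1498; ΔP = 13 − 7.9 = 5.1.
Midpoints: P̄ = 10.45, Q̄ = 2267.0.
ε = (ΔQ/ΔP)(P̄/Q̄) = (-1498/5.1)(10.45/2267.0).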